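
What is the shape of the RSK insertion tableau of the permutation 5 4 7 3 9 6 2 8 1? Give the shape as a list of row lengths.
[3, 3, 1, 1, 1]

Row-insert each entry into an empty tableau.

After inserting 5: P = [[5]].
After inserting 4: P = [[4], [5]].
After inserting 7: P = [[4, 7], [5]].
After inserting 3: P = [[3, 7], [4], [5]].
After inserting 9: P = [[3, 7, 9], [4], [5]].
After inserting 6: P = [[3, 6, 9], [4, 7], [5]].
After inserting 2: P = [[2, 6, 9], [3, 7], [4], [5]].
After inserting 8: P = [[2, 6, 8], [3, 7, 9], [4], [5]].
After inserting 1: P = [[1, 6, 8], [2, 7, 9], [3], [4], [5]].

The final insertion tableau P = [[1, 6, 8], [2, 7, 9], [3], [4], [5]] has shape [3, 3, 1, 1, 1].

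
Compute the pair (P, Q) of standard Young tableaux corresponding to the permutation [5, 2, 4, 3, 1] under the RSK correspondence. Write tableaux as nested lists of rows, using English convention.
Insert each entry of the permutation into P by Schensted row insertion, recording in Q the position of each new cell.

Insert 5: appended to row 1. P = [[5]], Q = [[1]].
Insert 2: 2 bumps 5 from row 1; 5 starts row 2. P = [[2], [5]], Q = [[1], [2]].
Insert 4: appended to row 1. P = [[2, 4], [5]], Q = [[1, 3], [2]].
Insert 3: 3 bumps 4 from row 1; 4 bumps 5 from row 2; 5 starts row 3. P = [[2, 3], [4], [5]], Q = [[1, 3], [2], [4]].
Insert 1: 1 bumps 2 from row 1; 2 bumps 4 from row 2; 4 bumps 5 from row 3; 5 starts row 4. P = [[1, 3], [2], [4], [5]], Q = [[1, 3], [2], [4], [5]].

So P = [[1, 3], [2], [4], [5]], Q = [[1, 3], [2], [4], [5]].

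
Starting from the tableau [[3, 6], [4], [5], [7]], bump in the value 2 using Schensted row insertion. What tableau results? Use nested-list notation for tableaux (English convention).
[[2, 6], [3], [4], [5], [7]]

In row 1, 2 replaces 3 (the leftmost entry greater than 2); 3 is bumped to row 2. In row 2, 3 replaces 4 (the leftmost entry greater than 3); 4 is bumped to row 3. In row 3, 4 replaces 5 (the leftmost entry greater than 4); 5 is bumped to row 4. In row 4, 5 replaces 7 (the leftmost entry greater than 5); 7 is bumped to row 5. 7 starts a new row 5. The new tableau is [[2, 6], [3], [4], [5], [7]].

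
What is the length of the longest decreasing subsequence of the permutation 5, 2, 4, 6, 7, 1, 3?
3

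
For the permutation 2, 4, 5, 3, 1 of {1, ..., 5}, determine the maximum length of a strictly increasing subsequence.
3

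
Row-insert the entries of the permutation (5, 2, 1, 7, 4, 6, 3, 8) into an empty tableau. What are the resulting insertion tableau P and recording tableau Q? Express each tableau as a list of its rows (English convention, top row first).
P = [[1, 3, 6, 8], [2, 4], [5, 7]], Q = [[1, 4, 6, 8], [2, 5], [3, 7]]

Insert each entry of the permutation into P by Schensted row insertion, recording in Q the position of each new cell.

Insert 5: appended to row 1. P = [[5]].
Insert 2: 2 bumps 5 from row 1; 5 starts row 2. P = [[2], [5]].
Insert 1: 1 bumps 2 from row 1; 2 bumps 5 from row 2; 5 starts row 3. P = [[1], [2], [5]].
Insert 7: appended to row 1. P = [[1, 7], [2], [5]].
Insert 4: 4 bumps 7 from row 1; 7 appends to row 2. P = [[1, 4], [2, 7], [5]].
Insert 6: appended to row 1. P = [[1, 4, 6], [2, 7], [5]].
Insert 3: 3 bumps 4 from row 1; 4 bumps 7 from row 2; 7 appends to row 3. P = [[1, 3, 6], [2, 4], [5, 7]].
Insert 8: appended to row 1. P = [[1, 3, 6, 8], [2, 4], [5, 7]].

So P = [[1, 3, 6, 8], [2, 4], [5, 7]], Q = [[1, 4, 6, 8], [2, 5], [3, 7]].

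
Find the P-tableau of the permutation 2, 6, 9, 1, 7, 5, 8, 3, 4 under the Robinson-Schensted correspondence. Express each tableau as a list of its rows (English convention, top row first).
P = [[1, 3, 4, 8], [2, 5, 7], [6], [9]]

After inserting 2: P = [[2]].
After inserting 6: P = [[2, 6]].
After inserting 9: P = [[2, 6, 9]].
After inserting 1: P = [[1, 6, 9], [2]].
After inserting 7: P = [[1, 6, 7], [2, 9]].
After inserting 5: P = [[1, 5, 7], [2, 6], [9]].
After inserting 8: P = [[1, 5, 7, 8], [2, 6], [9]].
After inserting 3: P = [[1, 3, 7, 8], [2, 5], [6], [9]].
After inserting 4: P = [[1, 3, 4, 8], [2, 5, 7], [6], [9]].

So P = [[1, 3, 4, 8], [2, 5, 7], [6], [9]].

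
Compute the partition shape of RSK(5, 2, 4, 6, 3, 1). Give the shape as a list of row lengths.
Row-insert each entry into an empty tableau.

After inserting 5: P = [[5]].
After inserting 2: P = [[2], [5]].
After inserting 4: P = [[2, 4], [5]].
After inserting 6: P = [[2, 4, 6], [5]].
After inserting 3: P = [[2, 3, 6], [4], [5]].
After inserting 1: P = [[1, 3, 6], [2], [4], [5]].

The final insertion tableau P = [[1, 3, 6], [2], [4], [5]] has shape [3, 1, 1, 1].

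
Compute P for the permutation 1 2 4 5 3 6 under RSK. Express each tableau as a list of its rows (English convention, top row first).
P = [[1, 2, 3, 5, 6], [4]]

Insert 1: appended to row 1. P = [[1]].
Insert 2: appended to row 1. P = [[1, 2]].
Insert 4: appended to row 1. P = [[1, 2, 4]].
Insert 5: appended to row 1. P = [[1, 2, 4, 5]].
Insert 3: 3 bumps 4 from row 1; 4 starts row 2. P = [[1, 2, 3, 5], [4]].
Insert 6: appended to row 1. P = [[1, 2, 3, 5, 6], [4]].

So P = [[1, 2, 3, 5, 6], [4]].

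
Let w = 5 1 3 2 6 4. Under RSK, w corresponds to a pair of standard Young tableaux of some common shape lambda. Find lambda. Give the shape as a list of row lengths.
[3, 2, 1]

Row-insert each entry into an empty tableau.

After inserting 5: P = [[5]].
After inserting 1: P = [[1], [5]].
After inserting 3: P = [[1, 3], [5]].
After inserting 2: P = [[1, 2], [3], [5]].
After inserting 6: P = [[1, 2, 6], [3], [5]].
After inserting 4: P = [[1, 2, 4], [3, 6], [5]].

The final insertion tableau P = [[1, 2, 4], [3, 6], [5]] has shape [3, 2, 1].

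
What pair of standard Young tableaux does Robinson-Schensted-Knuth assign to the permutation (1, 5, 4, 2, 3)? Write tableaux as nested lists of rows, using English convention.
Insert each entry of the permutation into P by Schensted row insertion, recording in Q the position of each new cell.

Insert 1: appended to row 1. P = [[1]], Q = [[1]].
Insert 5: appended to row 1. P = [[1, 5]], Q = [[1, 2]].
Insert 4: 4 bumps 5 from row 1; 5 starts row 2. P = [[1, 4], [5]], Q = [[1, 2], [3]].
Insert 2: 2 bumps 4 from row 1; 4 bumps 5 from row 2; 5 starts row 3. P = [[1, 2], [4], [5]], Q = [[1, 2], [3], [4]].
Insert 3: appended to row 1. P = [[1, 2, 3], [4], [5]], Q = [[1, 2, 5], [3], [4]].

So P = [[1, 2, 3], [4], [5]], Q = [[1, 2, 5], [3], [4]].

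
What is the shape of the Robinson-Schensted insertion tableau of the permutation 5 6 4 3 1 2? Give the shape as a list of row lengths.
[2, 2, 1, 1]

Row-insert each entry into an empty tableau.

After inserting 5: P = [[5]].
After inserting 6: P = [[5, 6]].
After inserting 4: P = [[4, 6], [5]].
After inserting 3: P = [[3, 6], [4], [5]].
After inserting 1: P = [[1, 6], [3], [4], [5]].
After inserting 2: P = [[1, 2], [3, 6], [4], [5]].

The final insertion tableau P = [[1, 2], [3, 6], [4], [5]] has shape [2, 2, 1, 1].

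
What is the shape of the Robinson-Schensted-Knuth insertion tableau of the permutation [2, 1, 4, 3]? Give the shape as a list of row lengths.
RSK row insertion gives P = [[1, 3], [2, 4]], which has shape [2, 2].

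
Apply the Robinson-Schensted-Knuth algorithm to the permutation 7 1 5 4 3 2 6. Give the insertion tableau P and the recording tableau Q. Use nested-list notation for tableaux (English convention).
Insert each entry of the permutation into P by Schensted row insertion, recording in Q the position of each new cell.

Insert 7: appended to row 1. P = [[7]].
Insert 1: 1 bumps 7 from row 1; 7 starts row 2. P = [[1], [7]].
Insert 5: appended to row 1. P = [[1, 5], [7]].
Insert 4: 4 bumps 5 from row 1; 5 bumps 7 from row 2; 7 starts row 3. P = [[1, 4], [5], [7]].
Insert 3: 3 bumps 4 from row 1; 4 bumps 5 from row 2; 5 bumps 7 from row 3; 7 starts row 4. P = [[1, 3], [4], [5], [7]].
Insert 2: 2 bumps 3 from row 1; 3 bumps 4 from row 2; 4 bumps 5 from row 3; 5 bumps 7 from row 4; 7 starts row 5. P = [[1, 2], [3], [4], [5], [7]].
Insert 6: appended to row 1. P = [[1, 2, 6], [3], [4], [5], [7]].

So P = [[1, 2, 6], [3], [4], [5], [7]], Q = [[1, 3, 7], [2], [4], [5], [6]].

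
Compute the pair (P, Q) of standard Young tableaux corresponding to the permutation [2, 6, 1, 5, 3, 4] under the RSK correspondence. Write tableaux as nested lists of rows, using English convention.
P = [[1, 3, 4], [2, 5], [6]], Q = [[1, 2, 6], [3, 4], [5]]

Insert each entry of the permutation into P by Schensted row insertion, recording in Q the position of each new cell.

Insert 2: appended to row 1. P = [[2]].
Insert 6: appended to row 1. P = [[2, 6]].
Insert 1: 1 bumps 2 from row 1; 2 starts row 2. P = [[1, 6], [2]].
Insert 5: 5 bumps 6 from row 1; 6 appends to row 2. P = [[1, 5], [2, 6]].
Insert 3: 3 bumps 5 from row 1; 5 bumps 6 from row 2; 6 starts row 3. P = [[1, 3], [2, 5], [6]].
Insert 4: appended to row 1. P = [[1, 3, 4], [2, 5], [6]].

So P = [[1, 3, 4], [2, 5], [6]], Q = [[1, 2, 6], [3, 4], [5]].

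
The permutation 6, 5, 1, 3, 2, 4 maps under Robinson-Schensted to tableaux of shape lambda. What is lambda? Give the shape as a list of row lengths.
[3, 1, 1, 1]

Row-insert each entry into an empty tableau.

After inserting 6: P = [[6]].
After inserting 5: P = [[5], [6]].
After inserting 1: P = [[1], [5], [6]].
After inserting 3: P = [[1, 3], [5], [6]].
After inserting 2: P = [[1, 2], [3], [5], [6]].
After inserting 4: P = [[1, 2, 4], [3], [5], [6]].

The final insertion tableau P = [[1, 2, 4], [3], [5], [6]] has shape [3, 1, 1, 1].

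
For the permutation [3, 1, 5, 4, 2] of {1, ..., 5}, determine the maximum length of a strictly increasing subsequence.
2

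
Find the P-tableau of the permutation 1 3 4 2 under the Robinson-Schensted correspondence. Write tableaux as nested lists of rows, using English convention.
After inserting 1: P = [[1]].
After inserting 3: P = [[1, 3]].
After inserting 4: P = [[1, 3, 4]].
After inserting 2: P = [[1, 2, 4], [3]].

So P = [[1, 2, 4], [3]].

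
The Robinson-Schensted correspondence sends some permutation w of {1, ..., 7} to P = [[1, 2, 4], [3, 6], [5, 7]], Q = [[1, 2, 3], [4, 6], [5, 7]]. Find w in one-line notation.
1 5 7 3 2 6 4

Reverse the RSK construction: for i from n down to 1, find the cell of Q containing i, remove the entry at that cell from P, and reverse-bump it up through P; the value ejected from row 1 is w(i).

Step i=7: Q has 7 at row 3, column 2; remove 7 from row 3 of P and reverse-bump: 7 enters row 2 and ejects 6; 6 enters row 1 and ejects 4. So w(7) = 4. P is now [[1, 2, 6], [3, 7], [5]].
Step i=6: Q has 6 at row 2, column 2; remove 7 from row 2 of P and reverse-bump: 7 enters row 1 and ejects 6. So w(6) = 6. P is now [[1, 2, 7], [3], [5]].
Step i=5: Q has 5 at row 3, column 1; remove 5 from row 3 of P and reverse-bump: 5 enters row 2 and ejects 3; 3 enters row 1 and ejects 2. So w(5) = 2. P is now [[1, 3, 7], [5]].
Step i=4: Q has 4 at row 2, column 1; remove 5 from row 2 of P and reverse-bump: 5 enters row 1 and ejects 3. So w(4) = 3. P is now [[1, 5, 7]].
Step i=3: Q has 3 at row 1, column 3; remove that cell from P, ejecting 7. So w(3) = 7. P is now [[1, 5]].
Step i=2: Q has 2 at row 1, column 2; remove that cell from P, ejecting 5. So w(2) = 5. P is now [[1]].
Step i=1: Q has 1 at row 1, column 1; remove that cell from P, ejecting 1. So w(1) = 1. P is now [].

So w = 1 5 7 3 2 6 4.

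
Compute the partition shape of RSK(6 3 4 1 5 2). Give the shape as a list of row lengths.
[3, 2, 1]

Row-insert each entry into an empty tableau.

After inserting 6: P = [[6]].
After inserting 3: P = [[3], [6]].
After inserting 4: P = [[3, 4], [6]].
After inserting 1: P = [[1, 4], [3], [6]].
After inserting 5: P = [[1, 4, 5], [3], [6]].
After inserting 2: P = [[1, 2, 5], [3, 4], [6]].

The final insertion tableau P = [[1, 2, 5], [3, 4], [6]] has shape [3, 2, 1].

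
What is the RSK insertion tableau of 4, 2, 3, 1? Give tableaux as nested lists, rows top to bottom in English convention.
Insert 4: appended to row 1. P = [[4]].
Insert 2: 2 bumps 4 from row 1; 4 starts row 2. P = [[2], [4]].
Insert 3: appended to row 1. P = [[2, 3], [4]].
Insert 1: 1 bumps 2 from row 1; 2 bumps 4 from row 2; 4 starts row 3. P = [[1, 3], [2], [4]].

So P = [[1, 3], [2], [4]].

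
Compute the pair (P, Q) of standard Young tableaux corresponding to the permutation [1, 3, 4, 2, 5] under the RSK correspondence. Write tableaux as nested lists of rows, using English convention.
Insert each entry of the permutation into P by Schensted row insertion, recording in Q the position of each new cell.

Insert 1: appended to row 1. P = [[1]].
Insert 3: appended to row 1. P = [[1, 3]].
Insert 4: appended to row 1. P = [[1, 3, 4]].
Insert 2: 2 bumps 3 from row 1; 3 starts row 2. P = [[1, 2, 4], [3]].
Insert 5: appended to row 1. P = [[1, 2, 4, 5], [3]].

So P = [[1, 2, 4, 5], [3]], Q = [[1, 2, 3, 5], [4]].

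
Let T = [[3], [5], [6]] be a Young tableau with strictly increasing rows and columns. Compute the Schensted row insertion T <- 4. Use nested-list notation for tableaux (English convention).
4 is larger than every entry of row 1, so it is appended to row 1. The new tableau is [[3, 4], [5], [6]].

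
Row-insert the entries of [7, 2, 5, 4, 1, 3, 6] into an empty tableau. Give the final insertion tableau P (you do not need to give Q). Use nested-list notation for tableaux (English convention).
P = [[1, 3, 6], [2, 4], [5], [7]]

Insert 7: appended to row 1. P = [[7]].
Insert 2: 2 bumps 7 from row 1; 7 starts row 2. P = [[2], [7]].
Insert 5: appended to row 1. P = [[2, 5], [7]].
Insert 4: 4 bumps 5 from row 1; 5 bumps 7 from row 2; 7 starts row 3. P = [[2, 4], [5], [7]].
Insert 1: 1 bumps 2 from row 1; 2 bumps 5 from row 2; 5 bumps 7 from row 3; 7 starts row 4. P = [[1, 4], [2], [5], [7]].
Insert 3: 3 bumps 4 from row 1; 4 appends to row 2. P = [[1, 3], [2, 4], [5], [7]].
Insert 6: appended to row 1. P = [[1, 3, 6], [2, 4], [5], [7]].

So P = [[1, 3, 6], [2, 4], [5], [7]].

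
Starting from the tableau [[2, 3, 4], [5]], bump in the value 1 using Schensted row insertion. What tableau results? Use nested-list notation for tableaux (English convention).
In row 1, 1 replaces 2 (the leftmost entry greater than 1); 2 is bumped to row 2. In row 2, 2 replaces 5 (the leftmost entry greater than 2); 5 is bumped to row 3. 5 starts a new row 3. The new tableau is [[1, 3, 4], [2], [5]].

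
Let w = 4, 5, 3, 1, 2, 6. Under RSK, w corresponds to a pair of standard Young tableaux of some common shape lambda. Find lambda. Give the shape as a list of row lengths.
RSK row insertion gives P = [[1, 2, 6], [3, 5], [4]], which has shape [3, 2, 1].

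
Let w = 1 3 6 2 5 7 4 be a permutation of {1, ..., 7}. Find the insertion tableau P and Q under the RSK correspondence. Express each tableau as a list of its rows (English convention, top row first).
P = [[1, 2, 4, 7], [3, 5], [6]], Q = [[1, 2, 3, 6], [4, 5], [7]]

Insert each entry of the permutation into P by Schensted row insertion, recording in Q the position of each new cell.

Insert 1: appended to row 1. P = [[1]].
Insert 3: appended to row 1. P = [[1, 3]].
Insert 6: appended to row 1. P = [[1, 3, 6]].
Insert 2: 2 bumps 3 from row 1; 3 starts row 2. P = [[1, 2, 6], [3]].
Insert 5: 5 bumps 6 from row 1; 6 appends to row 2. P = [[1, 2, 5], [3, 6]].
Insert 7: appended to row 1. P = [[1, 2, 5, 7], [3, 6]].
Insert 4: 4 bumps 5 from row 1; 5 bumps 6 from row 2; 6 starts row 3. P = [[1, 2, 4, 7], [3, 5], [6]].

So P = [[1, 2, 4, 7], [3, 5], [6]], Q = [[1, 2, 3, 6], [4, 5], [7]].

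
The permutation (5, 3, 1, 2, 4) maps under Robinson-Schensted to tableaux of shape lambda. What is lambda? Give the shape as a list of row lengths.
[3, 1, 1]

Row-insert each entry into an empty tableau.

After inserting 5: P = [[5]].
After inserting 3: P = [[3], [5]].
After inserting 1: P = [[1], [3], [5]].
After inserting 2: P = [[1, 2], [3], [5]].
After inserting 4: P = [[1, 2, 4], [3], [5]].

The final insertion tableau P = [[1, 2, 4], [3], [5]] has shape [3, 1, 1].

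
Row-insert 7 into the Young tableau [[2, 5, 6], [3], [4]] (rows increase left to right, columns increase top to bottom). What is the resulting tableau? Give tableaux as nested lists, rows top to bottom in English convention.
7 is larger than every entry of row 1, so it is appended to row 1. The new tableau is [[2, 5, 6, 7], [3], [4]].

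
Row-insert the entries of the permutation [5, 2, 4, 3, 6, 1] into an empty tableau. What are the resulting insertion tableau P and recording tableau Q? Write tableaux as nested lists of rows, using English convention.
P = [[1, 3, 6], [2], [4], [5]], Q = [[1, 3, 5], [2], [4], [6]]

Insert each entry of the permutation into P by Schensted row insertion, recording in Q the position of each new cell.

Insert 5: appended to row 1. P = [[5]].
Insert 2: 2 bumps 5 from row 1; 5 starts row 2. P = [[2], [5]].
Insert 4: appended to row 1. P = [[2, 4], [5]].
Insert 3: 3 bumps 4 from row 1; 4 bumps 5 from row 2; 5 starts row 3. P = [[2, 3], [4], [5]].
Insert 6: appended to row 1. P = [[2, 3, 6], [4], [5]].
Insert 1: 1 bumps 2 from row 1; 2 bumps 4 from row 2; 4 bumps 5 from row 3; 5 starts row 4. P = [[1, 3, 6], [2], [4], [5]].

So P = [[1, 3, 6], [2], [4], [5]], Q = [[1, 3, 5], [2], [4], [6]].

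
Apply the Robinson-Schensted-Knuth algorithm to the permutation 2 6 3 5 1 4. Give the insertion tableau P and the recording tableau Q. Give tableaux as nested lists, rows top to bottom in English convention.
P = [[1, 3, 4], [2, 5], [6]], Q = [[1, 2, 4], [3, 6], [5]]

Insert each entry of the permutation into P by Schensted row insertion, recording in Q the position of each new cell.

Insert 2: appended to row 1. P = [[2]].
Insert 6: appended to row 1. P = [[2, 6]].
Insert 3: 3 bumps 6 from row 1; 6 starts row 2. P = [[2, 3], [6]].
Insert 5: appended to row 1. P = [[2, 3, 5], [6]].
Insert 1: 1 bumps 2 from row 1; 2 bumps 6 from row 2; 6 starts row 3. P = [[1, 3, 5], [2], [6]].
Insert 4: 4 bumps 5 from row 1; 5 appends to row 2. P = [[1, 3, 4], [2, 5], [6]].

So P = [[1, 3, 4], [2, 5], [6]], Q = [[1, 2, 4], [3, 6], [5]].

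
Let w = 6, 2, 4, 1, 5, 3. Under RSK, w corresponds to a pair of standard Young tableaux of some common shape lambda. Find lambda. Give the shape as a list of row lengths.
RSK row insertion gives P = [[1, 3, 5], [2, 4], [6]], which has shape [3, 2, 1].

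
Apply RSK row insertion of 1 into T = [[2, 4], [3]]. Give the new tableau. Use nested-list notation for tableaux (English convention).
In row 1, 1 replaces 2 (the leftmost entry greater than 1); 2 is bumped to row 2. In row 2, 2 replaces 3 (the leftmost entry greater than 2); 3 is bumped to row 3. 3 starts a new row 3. The new tableau is [[1, 4], [2], [3]].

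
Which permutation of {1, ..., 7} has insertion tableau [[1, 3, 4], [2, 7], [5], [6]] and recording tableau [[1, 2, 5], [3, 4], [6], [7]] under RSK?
Reverse the RSK construction: for i from n down to 1, find the cell of Q containing i, remove the entry at that cell from P, and reverse-bump it up through P; the value ejected from row 1 is w(i).

Step i=7: Q has 7 at row 4, column 1; remove 6 from row 4 of P and reverse-bump: 6 enters row 3 and ejects 5; 5 enters row 2 and ejects 2; 2 enters row 1 and ejects 1. So w(7) = 1. P is now [[2, 3, 4], [5, 7], [6]].
Step i=6: Q has 6 at row 3, column 1; remove 6 from row 3 of P and reverse-bump: 6 enters row 2 and ejects 5; 5 enters row 1 and ejects 4. So w(6) = 4. P is now [[2, 3, 5], [6, 7]].
Step i=5: Q has 5 at row 1, column 3; remove that cell from P, ejecting 5. So w(5) = 5. P is now [[2, 3], [6, 7]].
Step i=4: Q has 4 at row 2, column 2; remove 7 from row 2 of P and reverse-bump: 7 enters row 1 and ejects 3. So w(4) = 3. P is now [[2, 7], [6]].
Step i=3: Q has 3 at row 2, column 1; remove 6 from row 2 of P and reverse-bump: 6 enters row 1 and ejects 2. So w(3) = 2. P is now [[6, 7]].
Step i=2: Q has 2 at row 1, column 2; remove that cell from P, ejecting 7. So w(2) = 7. P is now [[6]].
Step i=1: Q has 1 at row 1, column 1; remove that cell from P, ejecting 6. So w(1) = 6. P is now [].

So w = 6 7 2 3 5 4 1.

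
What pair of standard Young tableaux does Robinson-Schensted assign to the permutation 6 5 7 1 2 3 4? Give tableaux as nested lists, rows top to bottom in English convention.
Insert each entry of the permutation into P by Schensted row insertion, recording in Q the position of each new cell.

After inserting 6: P = [[6]].
After inserting 5: P = [[5], [6]].
After inserting 7: P = [[5, 7], [6]].
After inserting 1: P = [[1, 7], [5], [6]].
After inserting 2: P = [[1, 2], [5, 7], [6]].
After inserting 3: P = [[1, 2, 3], [5, 7], [6]].
After inserting 4: P = [[1, 2, 3, 4], [5, 7], [6]].

So P = [[1, 2, 3, 4], [5, 7], [6]], Q = [[1, 3, 6, 7], [2, 5], [4]].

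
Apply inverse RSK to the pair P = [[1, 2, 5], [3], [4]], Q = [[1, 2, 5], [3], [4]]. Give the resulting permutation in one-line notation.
1 4 3 2 5

Reverse the RSK construction: for i from n down to 1, find the cell of Q containing i, remove the entry at that cell from P, and reverse-bump it up through P; the value ejected from row 1 is w(i).

Step i=5: Q has 5 at row 1, column 3; remove that cell from P, ejecting 5. So w(5) = 5. P is now [[1, 2], [3], [4]].
Step i=4: Q has 4 at row 3, column 1; remove 4 from row 3 of P and reverse-bump: 4 enters row 2 and ejects 3; 3 enters row 1 and ejects 2. So w(4) = 2. P is now [[1, 3], [4]].
Step i=3: Q has 3 at row 2, column 1; remove 4 from row 2 of P and reverse-bump: 4 enters row 1 and ejects 3. So w(3) = 3. P is now [[1, 4]].
Step i=2: Q has 2 at row 1, column 2; remove that cell from P, ejecting 4. So w(2) = 4. P is now [[1]].
Step i=1: Q has 1 at row 1, column 1; remove that cell from P, ejecting 1. So w(1) = 1. P is now [].

So w = 1 4 3 2 5.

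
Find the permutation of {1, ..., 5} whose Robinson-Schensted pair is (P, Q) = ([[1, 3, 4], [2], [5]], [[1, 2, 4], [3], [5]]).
2 5 3 4 1

Reverse the RSK construction: for i from n down to 1, find the cell of Q containing i, remove the entry at that cell from P, and reverse-bump it up through P; the value ejected from row 1 is w(i).

Step i=5: Q has 5 at row 3, column 1; remove 5 from row 3 of P and reverse-bump: 5 enters row 2 and ejects 2; 2 enters row 1 and ejects 1. So w(5) = 1. P is now [[2, 3, 4], [5]].
Step i=4: Q has 4 at row 1, column 3; remove that cell from P, ejecting 4. So w(4) = 4. P is now [[2, 3], [5]].
Step i=3: Q has 3 at row 2, column 1; remove 5 from row 2 of P and reverse-bump: 5 enters row 1 and ejects 3. So w(3) = 3. P is now [[2, 5]].
Step i=2: Q has 2 at row 1, column 2; remove that cell from P, ejecting 5. So w(2) = 5. P is now [[2]].
Step i=1: Q has 1 at row 1, column 1; remove that cell from P, ejecting 2. So w(1) = 2. P is now [].

So w = 2 5 3 4 1.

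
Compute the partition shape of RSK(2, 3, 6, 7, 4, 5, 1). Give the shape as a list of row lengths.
[4, 2, 1]

Row-insert each entry into an empty tableau.

After inserting 2: P = [[2]].
After inserting 3: P = [[2, 3]].
After inserting 6: P = [[2, 3, 6]].
After inserting 7: P = [[2, 3, 6, 7]].
After inserting 4: P = [[2, 3, 4, 7], [6]].
After inserting 5: P = [[2, 3, 4, 5], [6, 7]].
After inserting 1: P = [[1, 3, 4, 5], [2, 7], [6]].

The final insertion tableau P = [[1, 3, 4, 5], [2, 7], [6]] has shape [4, 2, 1].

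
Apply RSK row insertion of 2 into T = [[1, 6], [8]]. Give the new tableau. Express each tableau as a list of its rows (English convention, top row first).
[[1, 2], [6], [8]]

In row 1, 2 replaces 6 (the leftmost entry greater than 2); 6 is bumped to row 2. In row 2, 6 replaces 8 (the leftmost entry greater than 6); 8 is bumped to row 3. 8 starts a new row 3. The new tableau is [[1, 2], [6], [8]].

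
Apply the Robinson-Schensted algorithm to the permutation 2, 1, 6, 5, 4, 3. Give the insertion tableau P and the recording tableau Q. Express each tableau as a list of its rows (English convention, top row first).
P = [[1, 3], [2, 4], [5], [6]], Q = [[1, 3], [2, 4], [5], [6]]

Insert each entry of the permutation into P by Schensted row insertion, recording in Q the position of each new cell.

Insert 2: appended to row 1. P = [[2]].
Insert 1: 1 bumps 2 from row 1; 2 starts row 2. P = [[1], [2]].
Insert 6: appended to row 1. P = [[1, 6], [2]].
Insert 5: 5 bumps 6 from row 1; 6 appends to row 2. P = [[1, 5], [2, 6]].
Insert 4: 4 bumps 5 from row 1; 5 bumps 6 from row 2; 6 starts row 3. P = [[1, 4], [2, 5], [6]].
Insert 3: 3 bumps 4 from row 1; 4 bumps 5 from row 2; 5 bumps 6 from row 3; 6 starts row 4. P = [[1, 3], [2, 4], [5], [6]].

So P = [[1, 3], [2, 4], [5], [6]], Q = [[1, 3], [2, 4], [5], [6]].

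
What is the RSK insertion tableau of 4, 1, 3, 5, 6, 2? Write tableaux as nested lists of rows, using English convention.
Insert 4: appended to row 1. P = [[4]].
Insert 1: 1 bumps 4 from row 1; 4 starts row 2. P = [[1], [4]].
Insert 3: appended to row 1. P = [[1, 3], [4]].
Insert 5: appended to row 1. P = [[1, 3, 5], [4]].
Insert 6: appended to row 1. P = [[1, 3, 5, 6], [4]].
Insert 2: 2 bumps 3 from row 1; 3 bumps 4 from row 2; 4 starts row 3. P = [[1, 2, 5, 6], [3], [4]].

So P = [[1, 2, 5, 6], [3], [4]].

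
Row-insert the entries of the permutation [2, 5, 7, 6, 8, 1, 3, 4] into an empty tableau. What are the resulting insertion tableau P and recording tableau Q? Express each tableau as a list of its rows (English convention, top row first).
P = [[1, 3, 4, 8], [2, 5, 6], [7]], Q = [[1, 2, 3, 5], [4, 7, 8], [6]]

Insert each entry of the permutation into P by Schensted row insertion, recording in Q the position of each new cell.

Insert 2: appended to row 1. P = [[2]].
Insert 5: appended to row 1. P = [[2, 5]].
Insert 7: appended to row 1. P = [[2, 5, 7]].
Insert 6: 6 bumps 7 from row 1; 7 starts row 2. P = [[2, 5, 6], [7]].
Insert 8: appended to row 1. P = [[2, 5, 6, 8], [7]].
Insert 1: 1 bumps 2 from row 1; 2 bumps 7 from row 2; 7 starts row 3. P = [[1, 5, 6, 8], [2], [7]].
Insert 3: 3 bumps 5 from row 1; 5 appends to row 2. P = [[1, 3, 6, 8], [2, 5], [7]].
Insert 4: 4 bumps 6 from row 1; 6 appends to row 2. P = [[1, 3, 4, 8], [2, 5, 6], [7]].

So P = [[1, 3, 4, 8], [2, 5, 6], [7]], Q = [[1, 2, 3, 5], [4, 7, 8], [6]].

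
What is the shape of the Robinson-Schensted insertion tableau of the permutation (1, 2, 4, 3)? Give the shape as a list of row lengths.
RSK row insertion gives P = [[1, 2, 3], [4]], which has shape [3, 1].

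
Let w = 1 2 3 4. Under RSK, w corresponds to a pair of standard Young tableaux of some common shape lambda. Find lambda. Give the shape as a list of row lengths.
Row-insert each entry into an empty tableau.

After inserting 1: P = [[1]].
After inserting 2: P = [[1, 2]].
After inserting 3: P = [[1, 2, 3]].
After inserting 4: P = [[1, 2, 3, 4]].

The final insertion tableau P = [[1, 2, 3, 4]] has shape [4].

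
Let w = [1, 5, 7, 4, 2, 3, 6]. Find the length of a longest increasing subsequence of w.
4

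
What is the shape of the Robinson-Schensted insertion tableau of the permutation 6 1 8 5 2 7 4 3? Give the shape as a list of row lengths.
[3, 2, 2, 1]

Row-insert each entry into an empty tableau.

After inserting 6: P = [[6]].
After inserting 1: P = [[1], [6]].
After inserting 8: P = [[1, 8], [6]].
After inserting 5: P = [[1, 5], [6, 8]].
After inserting 2: P = [[1, 2], [5, 8], [6]].
After inserting 7: P = [[1, 2, 7], [5, 8], [6]].
After inserting 4: P = [[1, 2, 4], [5, 7], [6, 8]].
After inserting 3: P = [[1, 2, 3], [4, 7], [5, 8], [6]].

The final insertion tableau P = [[1, 2, 3], [4, 7], [5, 8], [6]] has shape [3, 2, 2, 1].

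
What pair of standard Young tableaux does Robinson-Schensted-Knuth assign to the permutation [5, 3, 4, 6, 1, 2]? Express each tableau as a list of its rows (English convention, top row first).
P = [[1, 2, 6], [3, 4], [5]], Q = [[1, 3, 4], [2, 6], [5]]

Insert each entry of the permutation into P by Schensted row insertion, recording in Q the position of each new cell.

Insert 5: appended to row 1. P = [[5]].
Insert 3: 3 bumps 5 from row 1; 5 starts row 2. P = [[3], [5]].
Insert 4: appended to row 1. P = [[3, 4], [5]].
Insert 6: appended to row 1. P = [[3, 4, 6], [5]].
Insert 1: 1 bumps 3 from row 1; 3 bumps 5 from row 2; 5 starts row 3. P = [[1, 4, 6], [3], [5]].
Insert 2: 2 bumps 4 from row 1; 4 appends to row 2. P = [[1, 2, 6], [3, 4], [5]].

So P = [[1, 2, 6], [3, 4], [5]], Q = [[1, 3, 4], [2, 6], [5]].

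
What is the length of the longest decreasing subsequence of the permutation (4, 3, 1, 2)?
3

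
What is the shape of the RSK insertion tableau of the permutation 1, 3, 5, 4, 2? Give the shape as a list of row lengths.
[3, 1, 1]

Row-insert each entry into an empty tableau.

After inserting 1: P = [[1]].
After inserting 3: P = [[1, 3]].
After inserting 5: P = [[1, 3, 5]].
After inserting 4: P = [[1, 3, 4], [5]].
After inserting 2: P = [[1, 2, 4], [3], [5]].

The final insertion tableau P = [[1, 2, 4], [3], [5]] has shape [3, 1, 1].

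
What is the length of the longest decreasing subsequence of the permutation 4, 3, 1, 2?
3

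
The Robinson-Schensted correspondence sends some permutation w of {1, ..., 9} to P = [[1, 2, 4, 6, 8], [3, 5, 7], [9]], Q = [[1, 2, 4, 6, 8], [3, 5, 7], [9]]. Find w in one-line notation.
Reverse the RSK construction: for i from n down to 1, find the cell of Q containing i, remove the entry at that cell from P, and reverse-bump it up through P; the value ejected from row 1 is w(i).

Step i=9: Q has 9 at row 3, column 1; remove 9 from row 3 of P and reverse-bump: 9 enters row 2 and ejects 7; 7 enters row 1 and ejects 6. So w(9) = 6. P is now [[1, 2, 4, 7, 8], [3, 5, 9]].
Step i=8: Q has 8 at row 1, column 5; remove that cell from P, ejecting 8. So w(8) = 8. P is now [[1, 2, 4, 7], [3, 5, 9]].
Step i=7: Q has 7 at row 2, column 3; remove 9 from row 2 of P and reverse-bump: 9 enters row 1 and ejects 7. So w(7) = 7. P is now [[1, 2, 4, 9], [3, 5]].
Step i=6: Q has 6 at row 1, column 4; remove that cell from P, ejecting 9. So w(6) = 9. P is now [[1, 2, 4], [3, 5]].
Step i=5: Q has 5 at row 2, column 2; remove 5 from row 2 of P and reverse-bump: 5 enters row 1 and ejects 4. So w(5) = 4. P is now [[1, 2, 5], [3]].
Step i=4: Q has 4 at row 1, column 3; remove that cell from P, ejecting 5. So w(4) = 5. P is now [[1, 2], [3]].
Step i=3: Q has 3 at row 2, column 1; remove 3 from row 2 of P and reverse-bump: 3 enters row 1 and ejects 2. So w(3) = 2. P is now [[1, 3]].
Step i=2: Q has 2 at row 1, column 2; remove that cell from P, ejecting 3. So w(2) = 3. P is now [[1]].
Step i=1: Q has 1 at row 1, column 1; remove that cell from P, ejecting 1. So w(1) = 1. P is now [].

So w = 1 3 2 5 4 9 7 8 6.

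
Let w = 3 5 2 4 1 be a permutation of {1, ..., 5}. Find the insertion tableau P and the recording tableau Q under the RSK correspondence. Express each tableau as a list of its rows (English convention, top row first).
P = [[1, 4], [2, 5], [3]], Q = [[1, 2], [3, 4], [5]]

Insert each entry of the permutation into P by Schensted row insertion, recording in Q the position of each new cell.

Insert 3: appended to row 1. P = [[3]], Q = [[1]].
Insert 5: appended to row 1. P = [[3, 5]], Q = [[1, 2]].
Insert 2: 2 bumps 3 from row 1; 3 starts row 2. P = [[2, 5], [3]], Q = [[1, 2], [3]].
Insert 4: 4 bumps 5 from row 1; 5 appends to row 2. P = [[2, 4], [3, 5]], Q = [[1, 2], [3, 4]].
Insert 1: 1 bumps 2 from row 1; 2 bumps 3 from row 2; 3 starts row 3. P = [[1, 4], [2, 5], [3]], Q = [[1, 2], [3, 4], [5]].

So P = [[1, 4], [2, 5], [3]], Q = [[1, 2], [3, 4], [5]].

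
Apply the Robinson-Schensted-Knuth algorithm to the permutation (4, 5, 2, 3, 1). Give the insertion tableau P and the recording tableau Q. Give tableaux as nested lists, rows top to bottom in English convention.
P = [[1, 3], [2, 5], [4]], Q = [[1, 2], [3, 4], [5]]

Insert each entry of the permutation into P by Schensted row insertion, recording in Q the position of each new cell.

After inserting 4: P = [[4]].
After inserting 5: P = [[4, 5]].
After inserting 2: P = [[2, 5], [4]].
After inserting 3: P = [[2, 3], [4, 5]].
After inserting 1: P = [[1, 3], [2, 5], [4]].

So P = [[1, 3], [2, 5], [4]], Q = [[1, 2], [3, 4], [5]].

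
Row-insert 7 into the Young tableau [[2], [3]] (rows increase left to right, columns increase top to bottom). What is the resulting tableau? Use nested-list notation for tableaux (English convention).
7 is larger than every entry of row 1, so it is appended to row 1. The new tableau is [[2, 7], [3]].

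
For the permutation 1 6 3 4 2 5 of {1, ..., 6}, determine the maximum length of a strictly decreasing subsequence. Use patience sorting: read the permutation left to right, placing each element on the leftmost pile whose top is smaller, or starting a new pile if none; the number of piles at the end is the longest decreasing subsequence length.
3

1: new pile. tops = [1]
6: onto pile 1 (replacing 1). tops = [6]
3: new pile. tops = [6, 3]
4: onto pile 2 (replacing 3). tops = [6, 4]
2: new pile. tops = [6, 4, 2]
5: onto pile 2 (replacing 4). tops = [6, 5, 2]

3 piles, so the longest decreasing subsequence has length 3.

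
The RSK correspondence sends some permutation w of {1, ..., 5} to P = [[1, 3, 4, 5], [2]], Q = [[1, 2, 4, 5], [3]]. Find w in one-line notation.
Reverse the RSK construction: for i from n down to 1, find the cell of Q containing i, remove the entry at that cell from P, and reverse-bump it up through P; the value ejected from row 1 is w(i).

Step i=5: Q has 5 at row 1, column 4; remove that cell from P, ejecting 5. So w(5) = 5. P is now [[1, 3, 4], [2]].
Step i=4: Q has 4 at row 1, column 3; remove that cell from P, ejecting 4. So w(4) = 4. P is now [[1, 3], [2]].
Step i=3: Q has 3 at row 2, column 1; remove 2 from row 2 of P and reverse-bump: 2 enters row 1 and ejects 1. So w(3) = 1. P is now [[2, 3]].
Step i=2: Q has 2 at row 1, column 2; remove that cell from P, ejecting 3. So w(2) = 3. P is now [[2]].
Step i=1: Q has 1 at row 1, column 1; remove that cell from P, ejecting 2. So w(1) = 2. P is now [].

So w = 2 3 1 4 5.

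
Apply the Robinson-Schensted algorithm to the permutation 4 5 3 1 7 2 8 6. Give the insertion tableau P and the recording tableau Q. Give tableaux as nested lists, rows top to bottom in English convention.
Insert each entry of the permutation into P by Schensted row insertion, recording in Q the position of each new cell.

Insert 4: appended to row 1. P = [[4]].
Insert 5: appended to row 1. P = [[4, 5]].
Insert 3: 3 bumps 4 from row 1; 4 starts row 2. P = [[3, 5], [4]].
Insert 1: 1 bumps 3 from row 1; 3 bumps 4 from row 2; 4 starts row 3. P = [[1, 5], [3], [4]].
Insert 7: appended to row 1. P = [[1, 5, 7], [3], [4]].
Insert 2: 2 bumps 5 from row 1; 5 appends to row 2. P = [[1, 2, 7], [3, 5], [4]].
Insert 8: appended to row 1. P = [[1, 2, 7, 8], [3, 5], [4]].
Insert 6: 6 bumps 7 from row 1; 7 appends to row 2. P = [[1, 2, 6, 8], [3, 5, 7], [4]].

So P = [[1, 2, 6, 8], [3, 5, 7], [4]], Q = [[1, 2, 5, 7], [3, 6, 8], [4]].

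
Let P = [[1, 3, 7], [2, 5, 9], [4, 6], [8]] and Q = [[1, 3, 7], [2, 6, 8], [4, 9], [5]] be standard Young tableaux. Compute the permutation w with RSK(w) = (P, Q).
Reverse RSK: for i = n, n-1, ..., 1, locate i in Q, remove the corresponding corner cell from P, and reverse-bump its entry up through P; the value ejected from row 1 is w(i).

So w = 8 4 6 2 1 5 9 7 3.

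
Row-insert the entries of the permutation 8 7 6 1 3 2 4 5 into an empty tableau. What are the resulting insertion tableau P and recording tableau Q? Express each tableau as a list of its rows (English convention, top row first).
Insert each entry of the permutation into P by Schensted row insertion, recording in Q the position of each new cell.

Insert 8: appended to row 1. P = [[8]], Q = [[1]].
Insert 7: 7 bumps 8 from row 1; 8 starts row 2. P = [[7], [8]], Q = [[1], [2]].
Insert 6: 6 bumps 7 from row 1; 7 bumps 8 from row 2; 8 starts row 3. P = [[6], [7], [8]], Q = [[1], [2], [3]].
Insert 1: 1 bumps 6 from row 1; 6 bumps 7 from row 2; 7 bumps 8 from row 3; 8 starts row 4. P = [[1], [6], [7], [8]], Q = [[1], [2], [3], [4]].
Insert 3: appended to row 1. P = [[1, 3], [6], [7], [8]], Q = [[1, 5], [2], [3], [4]].
Insert 2: 2 bumps 3 from row 1; 3 bumps 6 from row 2; 6 bumps 7 from row 3; 7 bumps 8 from row 4; 8 starts row 5. P = [[1, 2], [3], [6], [7], [8]], Q = [[1, 5], [2], [3], [4], [6]].
Insert 4: appended to row 1. P = [[1, 2, 4], [3], [6], [7], [8]], Q = [[1, 5, 7], [2], [3], [4], [6]].
Insert 5: appended to row 1. P = [[1, 2, 4, 5], [3], [6], [7], [8]], Q = [[1, 5, 7, 8], [2], [3], [4], [6]].

So P = [[1, 2, 4, 5], [3], [6], [7], [8]], Q = [[1, 5, 7, 8], [2], [3], [4], [6]].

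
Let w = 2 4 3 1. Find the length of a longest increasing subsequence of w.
2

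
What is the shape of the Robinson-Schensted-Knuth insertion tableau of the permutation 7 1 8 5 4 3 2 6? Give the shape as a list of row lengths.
[3, 2, 1, 1, 1]

Row-insert each entry into an empty tableau.

After inserting 7: P = [[7]].
After inserting 1: P = [[1], [7]].
After inserting 8: P = [[1, 8], [7]].
After inserting 5: P = [[1, 5], [7, 8]].
After inserting 4: P = [[1, 4], [5, 8], [7]].
After inserting 3: P = [[1, 3], [4, 8], [5], [7]].
After inserting 2: P = [[1, 2], [3, 8], [4], [5], [7]].
After inserting 6: P = [[1, 2, 6], [3, 8], [4], [5], [7]].

The final insertion tableau P = [[1, 2, 6], [3, 8], [4], [5], [7]] has shape [3, 2, 1, 1, 1].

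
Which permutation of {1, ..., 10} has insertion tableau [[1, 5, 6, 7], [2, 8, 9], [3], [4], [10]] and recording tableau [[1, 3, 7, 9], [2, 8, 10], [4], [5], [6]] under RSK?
10 4 5 3 2 1 8 6 9 7

Reverse the RSK construction: for i from n down to 1, find the cell of Q containing i, remove the entry at that cell from P, and reverse-bump it up through P; the value ejected from row 1 is w(i).

Step i=10: Q has 10 at row 2, column 3; remove 9 from row 2 of P and reverse-bump: 9 enters row 1 and ejects 7. So w(10) = 7. P is now [[1, 5, 6, 9], [2, 8], [3], [4], [10]].
Step i=9: Q has 9 at row 1, column 4; remove that cell from P, ejecting 9. So w(9) = 9. P is now [[1, 5, 6], [2, 8], [3], [4], [10]].
Step i=8: Q has 8 at row 2, column 2; remove 8 from row 2 of P and reverse-bump: 8 enters row 1 and ejects 6. So w(8) = 6. P is now [[1, 5, 8], [2], [3], [4], [10]].
Step i=7: Q has 7 at row 1, column 3; remove that cell from P, ejecting 8. So w(7) = 8. P is now [[1, 5], [2], [3], [4], [10]].
Step i=6: Q has 6 at row 5, column 1; remove 10 from row 5 of P and reverse-bump: 10 enters row 4 and ejects 4; 4 enters row 3 and ejects 3; 3 enters row 2 and ejects 2; 2 enters row 1 and ejects 1. So w(6) = 1. P is now [[2, 5], [3], [4], [10]].
Step i=5: Q has 5 at row 4, column 1; remove 10 from row 4 of P and reverse-bump: 10 enters row 3 and ejects 4; 4 enters row 2 and ejects 3; 3 enters row 1 and ejects 2. So w(5) = 2. P is now [[3, 5], [4], [10]].
Step i=4: Q has 4 at row 3, column 1; remove 10 from row 3 of P and reverse-bump: 10 enters row 2 and ejects 4; 4 enters row 1 and ejects 3. So w(4) = 3. P is now [[4, 5], [10]].
Step i=3: Q has 3 at row 1, column 2; remove that cell from P, ejecting 5. So w(3) = 5. P is now [[4], [10]].
Step i=2: Q has 2 at row 2, column 1; remove 10 from row 2 of P and reverse-bump: 10 enters row 1 and ejects 4. So w(2) = 4. P is now [[10]].
Step i=1: Q has 1 at row 1, column 1; remove that cell from P, ejecting 10. So w(1) = 10. P is now [].

So w = 10 4 5 3 2 1 8 6 9 7.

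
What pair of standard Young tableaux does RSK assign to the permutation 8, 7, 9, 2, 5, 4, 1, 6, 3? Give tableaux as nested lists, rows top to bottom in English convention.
Insert each entry of the permutation into P by Schensted row insertion, recording in Q the position of each new cell.

Insert 8: appended to row 1. P = [[8]].
Insert 7: 7 bumps 8 from row 1; 8 starts row 2. P = [[7], [8]].
Insert 9: appended to row 1. P = [[7, 9], [8]].
Insert 2: 2 bumps 7 from row 1; 7 bumps 8 from row 2; 8 starts row 3. P = [[2, 9], [7], [8]].
Insert 5: 5 bumps 9 from row 1; 9 appends to row 2. P = [[2, 5], [7, 9], [8]].
Insert 4: 4 bumps 5 from row 1; 5 bumps 7 from row 2; 7 bumps 8 from row 3; 8 starts row 4. P = [[2, 4], [5, 9], [7], [8]].
Insert 1: 1 bumps 2 from row 1; 2 bumps 5 from row 2; 5 bumps 7 from row 3; 7 bumps 8 from row 4; 8 starts row 5. P = [[1, 4], [2, 9], [5], [7], [8]].
Insert 6: appended to row 1. P = [[1, 4, 6], [2, 9], [5], [7], [8]].
Insert 3: 3 bumps 4 from row 1; 4 bumps 9 from row 2; 9 appends to row 3. P = [[1, 3, 6], [2, 4], [5, 9], [7], [8]].

So P = [[1, 3, 6], [2, 4], [5, 9], [7], [8]], Q = [[1, 3, 8], [2, 5], [4, 9], [6], [7]].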